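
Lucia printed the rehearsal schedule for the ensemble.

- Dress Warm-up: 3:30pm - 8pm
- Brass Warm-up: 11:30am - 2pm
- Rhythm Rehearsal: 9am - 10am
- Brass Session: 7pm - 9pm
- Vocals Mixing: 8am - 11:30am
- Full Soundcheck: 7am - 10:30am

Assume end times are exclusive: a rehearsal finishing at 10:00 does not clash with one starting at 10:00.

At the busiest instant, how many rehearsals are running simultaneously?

Walk through starts and ends in time order (an end at T is processed before a start at T):
7am start Full Soundcheck → 1
8am start Vocals Mixing → 2
9am start Rhythm Rehearsal → 3
10am end Rhythm Rehearsal → 2
10:30am end Full Soundcheck → 1
11:30am end Vocals Mixing → 0
11:30am start Brass Warm-up → 1
2pm end Brass Warm-up → 0
3:30pm start Dress Warm-up → 1
7pm start Brass Session → 2
8pm end Dress Warm-up → 1
9pm end Brass Session → 0
Peak is 3, at 9am (Full Soundcheck, Rhythm Rehearsal, Vocals Mixing).

3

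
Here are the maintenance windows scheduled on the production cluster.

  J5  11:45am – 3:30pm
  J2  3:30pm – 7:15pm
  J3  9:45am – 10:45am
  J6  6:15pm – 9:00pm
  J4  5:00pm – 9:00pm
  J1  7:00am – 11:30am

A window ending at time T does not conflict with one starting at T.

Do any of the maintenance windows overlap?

Sorted by start: J1, J3, J5, J2, J4, J6.
J3 starts before J1 ends → J1 and J3 overlap.
That's a conflict, so the schedule is not conflict-free.

Yes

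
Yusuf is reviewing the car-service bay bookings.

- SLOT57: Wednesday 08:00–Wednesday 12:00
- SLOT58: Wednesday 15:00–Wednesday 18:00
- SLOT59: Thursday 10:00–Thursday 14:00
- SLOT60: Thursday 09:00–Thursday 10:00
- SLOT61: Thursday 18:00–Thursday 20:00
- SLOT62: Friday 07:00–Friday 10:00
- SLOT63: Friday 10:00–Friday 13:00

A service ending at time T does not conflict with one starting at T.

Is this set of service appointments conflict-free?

Sorted by start: SLOT57, SLOT58, SLOT60, SLOT59, SLOT61, SLOT62, SLOT63.
SLOT58 starts after SLOT57 ends, so nothing later overlaps SLOT57 either.
SLOT60 starts after SLOT58 ends, so nothing later overlaps SLOT58 either.
SLOT59 starts exactly when SLOT60 ends (back-to-back, no overlap), so nothing later overlaps SLOT60 either.
SLOT61 starts after SLOT59 ends, so nothing later overlaps SLOT59 either.
SLOT62 starts after SLOT61 ends, so nothing later overlaps SLOT61 either.
SLOT63 starts exactly when SLOT62 ends (back-to-back, no overlap).
Every pair is clear; the schedule has no overlaps.

Yes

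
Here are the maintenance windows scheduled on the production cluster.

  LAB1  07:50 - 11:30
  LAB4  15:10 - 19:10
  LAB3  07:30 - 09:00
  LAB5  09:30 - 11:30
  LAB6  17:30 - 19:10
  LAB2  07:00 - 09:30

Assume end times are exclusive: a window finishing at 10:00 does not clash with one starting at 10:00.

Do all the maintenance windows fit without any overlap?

No

Sorted by start: LAB2, LAB3, LAB1, LAB5, LAB4, LAB6.
LAB3 starts before LAB2 ends → LAB2 and LAB3 overlap.
That's a conflict, so the schedule is not conflict-free.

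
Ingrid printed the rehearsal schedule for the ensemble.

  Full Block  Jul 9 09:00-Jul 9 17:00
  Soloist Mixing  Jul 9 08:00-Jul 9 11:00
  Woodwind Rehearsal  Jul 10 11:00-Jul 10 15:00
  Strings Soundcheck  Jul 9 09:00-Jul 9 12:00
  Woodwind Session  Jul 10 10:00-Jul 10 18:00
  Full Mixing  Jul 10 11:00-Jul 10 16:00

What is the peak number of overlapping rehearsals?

Sort all start/end points and keep a running count:
Jul 9 08:00 start Soloist Mixing → 1
Jul 9 09:00 start Full Block → 2
Jul 9 09:00 start Strings Soundcheck → 3
Jul 9 11:00 end Soloist Mixing → 2
Jul 9 12:00 end Strings Soundcheck → 1
Jul 9 17:00 end Full Block → 0
Jul 10 10:00 start Woodwind Session → 1
Jul 10 11:00 start Full Mixing → 2
Jul 10 11:00 start Woodwind Rehearsal → 3
Jul 10 15:00 end Woodwind Rehearsal → 2
Jul 10 16:00 end Full Mixing → 1
Jul 10 18:00 end Woodwind Session → 0
Peak is 3, at Jul 9 09:00 (Full Block, Soloist Mixing, Strings Soundcheck).

3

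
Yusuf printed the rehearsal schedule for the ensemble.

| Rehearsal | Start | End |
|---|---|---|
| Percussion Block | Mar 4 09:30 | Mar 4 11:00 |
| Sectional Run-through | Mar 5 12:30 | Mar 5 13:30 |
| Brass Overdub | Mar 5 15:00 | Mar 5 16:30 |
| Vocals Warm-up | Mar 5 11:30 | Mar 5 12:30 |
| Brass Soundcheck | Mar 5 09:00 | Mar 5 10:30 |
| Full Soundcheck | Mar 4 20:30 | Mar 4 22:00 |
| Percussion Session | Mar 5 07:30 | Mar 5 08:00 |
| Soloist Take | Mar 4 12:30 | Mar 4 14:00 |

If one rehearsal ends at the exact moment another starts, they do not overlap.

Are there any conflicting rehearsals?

No

Sorted by start: Percussion Block, Soloist Take, Full Soundcheck, Percussion Session, Brass Soundcheck, Vocals Warm-up, Sectional Run-through, Brass Overdub.
Soloist Take starts after Percussion Block ends — done with Percussion Block.
Full Soundcheck starts after Soloist Take ends — done with Soloist Take.
Percussion Session starts after Full Soundcheck ends — done with Full Soundcheck.
Brass Soundcheck starts after Percussion Session ends — done with Percussion Session.
Vocals Warm-up starts after Brass Soundcheck ends — done with Brass Soundcheck.
Sectional Run-through starts exactly when Vocals Warm-up ends (back-to-back, no overlap) — done with Vocals Warm-up.
Brass Overdub starts after Sectional Run-through ends.
Every pair is clear; the schedule has no overlaps.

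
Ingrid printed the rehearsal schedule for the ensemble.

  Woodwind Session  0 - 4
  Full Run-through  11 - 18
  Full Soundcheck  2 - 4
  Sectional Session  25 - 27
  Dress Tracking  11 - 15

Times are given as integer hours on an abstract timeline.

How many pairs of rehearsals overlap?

2

Check each pair: they overlap iff neither finishes before the other starts.
Sorted by start: Woodwind Session, Full Soundcheck, Full Run-through, Dress Tracking, Sectional Session.
Full Soundcheck starts before Woodwind Session ends → Woodwind Session and Full Soundcheck overlap.
Full Run-through starts after Woodwind Session ends; Woodwind Session is clear from here.
Full Run-through starts after Full Soundcheck ends; Full Soundcheck is clear from here.
Dress Tracking starts before Full Run-through ends → Full Run-through and Dress Tracking overlap.
Sectional Session starts after Full Run-through ends.
Sectional Session starts after Dress Tracking ends.
Overlapping pairs: Dress Tracking & Full Run-through, Full Soundcheck & Woodwind Session — 2 in total.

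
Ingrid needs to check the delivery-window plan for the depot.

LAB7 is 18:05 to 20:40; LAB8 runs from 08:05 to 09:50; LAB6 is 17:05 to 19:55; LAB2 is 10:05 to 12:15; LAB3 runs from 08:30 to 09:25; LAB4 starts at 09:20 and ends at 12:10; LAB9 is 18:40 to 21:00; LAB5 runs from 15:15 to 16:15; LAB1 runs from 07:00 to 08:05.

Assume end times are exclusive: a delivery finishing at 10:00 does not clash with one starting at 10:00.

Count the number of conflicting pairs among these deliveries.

Sorted by start: LAB1, LAB8, LAB3, LAB4, LAB2, LAB5, LAB6, LAB7, LAB9.
LAB8 starts exactly when LAB1 ends (back-to-back, no overlap), so LAB1 has no further overlaps.
LAB3 starts before LAB8 ends → LAB8 and LAB3 overlap.
LAB4 starts before LAB8 ends → LAB8 and LAB4 overlap.
LAB2 starts after LAB8 ends, so LAB8 has no further overlaps.
LAB4 starts before LAB3 ends → LAB3 and LAB4 overlap.
LAB2 starts after LAB3 ends, so LAB3 has no further overlaps.
LAB2 starts before LAB4 ends → LAB4 and LAB2 overlap.
LAB5 starts after LAB4 ends, so LAB4 has no further overlaps.
LAB5 starts after LAB2 ends, so LAB2 has no further overlaps.
LAB6 starts after LAB5 ends, so LAB5 has no further overlaps.
LAB7 starts before LAB6 ends → LAB6 and LAB7 overlap.
LAB9 starts before LAB6 ends → LAB6 and LAB9 overlap.
LAB9 starts before LAB7 ends → LAB7 and LAB9 overlap.
Overlapping pairs: LAB2 & LAB4, LAB3 & LAB4, LAB3 & LAB8, LAB4 & LAB8, LAB6 & LAB7, LAB6 & LAB9, LAB7 & LAB9 — 7 in total.

7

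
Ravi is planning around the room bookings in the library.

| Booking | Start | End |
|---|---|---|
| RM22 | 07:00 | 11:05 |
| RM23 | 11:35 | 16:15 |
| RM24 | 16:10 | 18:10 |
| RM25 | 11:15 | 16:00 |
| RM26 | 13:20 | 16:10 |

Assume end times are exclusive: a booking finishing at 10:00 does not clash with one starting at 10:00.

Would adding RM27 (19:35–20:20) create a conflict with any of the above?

No — it doesn't clash with anything

RM22: ends 11:05 at or before RM27 starts 19:35 → clear.
RM25: ends 16:00 at or before RM27 starts 19:35 → clear.
RM23: ends 16:15 at or before RM27 starts 19:35 → clear.
RM26: ends 16:10 at or before RM27 starts 19:35 → clear.
RM24: ends 18:10 at or before RM27 starts 19:35 → clear.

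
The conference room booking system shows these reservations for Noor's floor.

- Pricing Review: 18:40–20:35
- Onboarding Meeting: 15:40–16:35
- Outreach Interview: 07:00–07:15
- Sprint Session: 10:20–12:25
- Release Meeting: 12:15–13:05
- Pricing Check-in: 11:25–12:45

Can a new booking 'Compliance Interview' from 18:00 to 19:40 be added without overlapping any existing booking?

Outreach Interview: ends 07:15 at or before Compliance Interview starts 18:00 → clear.
Sprint Session: ends 12:25 at or before Compliance Interview starts 18:00 → clear.
Pricing Check-in: ends 12:45 at or before Compliance Interview starts 18:00 → clear.
Release Meeting: ends 13:05 at or before Compliance Interview starts 18:00 → clear.
Onboarding Meeting: ends 16:35 at or before Compliance Interview starts 18:00 → clear.
Pricing Review: starts 18:40 before Compliance Interview ends 19:40, and ends 20:35 after Compliance Interview starts 18:00 → overlap.
Compliance Interview overlaps Pricing Review.

No — it overlaps Pricing Review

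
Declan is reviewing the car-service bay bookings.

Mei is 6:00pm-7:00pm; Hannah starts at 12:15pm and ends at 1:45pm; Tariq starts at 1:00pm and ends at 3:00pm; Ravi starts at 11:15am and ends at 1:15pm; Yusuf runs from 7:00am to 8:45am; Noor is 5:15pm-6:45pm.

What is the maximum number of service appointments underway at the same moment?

Sort all start/end points and keep a running count:
7:00am start Yusuf → 1
8:45am end Yusuf → 0
11:15am start Ravi → 1
12:15pm start Hannah → 2
1:00pm start Tariq → 3
1:15pm end Ravi → 2
1:45pm end Hannah → 1
3:00pm end Tariq → 0
5:15pm start Noor → 1
6:00pm start Mei → 2
6:45pm end Noor → 1
7:00pm end Mei → 0
Peak is 3, at 1:00pm (Hannah, Ravi, Tariq).

3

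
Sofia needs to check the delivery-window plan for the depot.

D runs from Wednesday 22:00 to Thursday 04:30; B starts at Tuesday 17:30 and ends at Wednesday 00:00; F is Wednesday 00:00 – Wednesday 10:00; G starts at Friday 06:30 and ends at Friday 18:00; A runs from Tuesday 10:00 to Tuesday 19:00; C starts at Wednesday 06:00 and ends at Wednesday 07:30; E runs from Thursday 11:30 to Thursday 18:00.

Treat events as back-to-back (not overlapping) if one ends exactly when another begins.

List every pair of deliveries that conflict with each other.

Two intervals overlap when each starts before the other ends.
Sorted by start: A, B, F, C, D, E, G.
B starts before A ends → A and B overlap.
F starts after A ends — done with A.
F starts exactly when B ends (back-to-back, no overlap) — done with B.
C starts before F ends → F and C overlap.
D starts after F ends — done with F.
D starts after C ends — done with C.
E starts after D ends — done with D.
G starts after E ends.

A & B, C & F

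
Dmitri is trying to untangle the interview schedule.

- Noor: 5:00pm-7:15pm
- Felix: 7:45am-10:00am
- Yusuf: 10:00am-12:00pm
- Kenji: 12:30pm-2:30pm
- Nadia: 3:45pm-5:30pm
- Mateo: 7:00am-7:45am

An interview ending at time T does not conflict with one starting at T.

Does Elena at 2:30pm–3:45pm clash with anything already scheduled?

No — it doesn't clash with anything

Mateo: ends 7:45am at or before Elena starts 2:30pm → clear.
Felix: ends 10:00am at or before Elena starts 2:30pm → clear.
Yusuf: ends 12:00pm at or before Elena starts 2:30pm → clear.
Kenji: ends 2:30pm at or before Elena starts 2:30pm → clear.
Nadia: starts 3:45pm at or after Elena ends 3:45pm → clear.
Noor: starts 5:00pm at or after Elena ends 3:45pm → clear.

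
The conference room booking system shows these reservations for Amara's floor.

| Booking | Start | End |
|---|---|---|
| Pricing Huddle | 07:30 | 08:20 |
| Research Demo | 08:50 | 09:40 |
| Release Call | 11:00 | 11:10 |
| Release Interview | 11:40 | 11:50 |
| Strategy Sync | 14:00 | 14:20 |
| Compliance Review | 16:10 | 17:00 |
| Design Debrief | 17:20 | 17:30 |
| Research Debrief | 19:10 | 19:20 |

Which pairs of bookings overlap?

no conflicts

Check each pair: they overlap iff neither finishes before the other starts.
Sorted by start: Pricing Huddle, Research Demo, Release Call, Release Interview, Strategy Sync, Compliance Review, Design Debrief, Research Debrief.
Research Demo starts after Pricing Huddle ends; Pricing Huddle is clear from here.
Release Call starts after Research Demo ends; Research Demo is clear from here.
Release Interview starts after Release Call ends; Release Call is clear from here.
Strategy Sync starts after Release Interview ends; Release Interview is clear from here.
Compliance Review starts after Strategy Sync ends; Strategy Sync is clear from here.
Design Debrief starts after Compliance Review ends; Compliance Review is clear from here.
Research Debrief starts after Design Debrief ends.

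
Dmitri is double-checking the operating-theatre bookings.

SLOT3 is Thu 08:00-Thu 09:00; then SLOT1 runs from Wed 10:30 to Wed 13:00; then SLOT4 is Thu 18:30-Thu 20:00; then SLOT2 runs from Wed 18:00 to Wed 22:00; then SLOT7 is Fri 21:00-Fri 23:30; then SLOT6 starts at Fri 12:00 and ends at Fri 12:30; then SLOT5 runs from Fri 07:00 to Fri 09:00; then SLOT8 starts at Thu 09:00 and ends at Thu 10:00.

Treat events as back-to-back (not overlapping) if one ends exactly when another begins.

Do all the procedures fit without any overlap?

Check each pair: they overlap iff neither finishes before the other starts.
Sorted by start: SLOT1, SLOT2, SLOT3, SLOT8, SLOT4, SLOT5, SLOT6, SLOT7.
SLOT2 starts after SLOT1 ends — done with SLOT1.
SLOT3 starts after SLOT2 ends — done with SLOT2.
SLOT8 starts exactly when SLOT3 ends (back-to-back, no overlap) — done with SLOT3.
SLOT4 starts after SLOT8 ends — done with SLOT8.
SLOT5 starts after SLOT4 ends — done with SLOT4.
SLOT6 starts after SLOT5 ends — done with SLOT5.
SLOT7 starts after SLOT6 ends.
Every pair is clear; the schedule has no overlaps.

Yes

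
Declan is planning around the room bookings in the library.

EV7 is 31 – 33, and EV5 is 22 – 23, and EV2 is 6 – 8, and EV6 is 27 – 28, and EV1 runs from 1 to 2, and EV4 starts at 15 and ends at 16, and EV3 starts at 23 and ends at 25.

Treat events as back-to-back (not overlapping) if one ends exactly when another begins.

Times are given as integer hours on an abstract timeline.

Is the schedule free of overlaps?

Yes

Check each pair: they overlap iff neither finishes before the other starts.
Sorted by start: EV1, EV2, EV4, EV5, EV3, EV6, EV7.
EV2 starts after EV1 ends — done with EV1.
EV4 starts after EV2 ends — done with EV2.
EV5 starts after EV4 ends — done with EV4.
EV3 starts exactly when EV5 ends (back-to-back, no overlap) — done with EV5.
EV6 starts after EV3 ends — done with EV3.
EV7 starts after EV6 ends.
Every pair is clear; the schedule has no overlaps.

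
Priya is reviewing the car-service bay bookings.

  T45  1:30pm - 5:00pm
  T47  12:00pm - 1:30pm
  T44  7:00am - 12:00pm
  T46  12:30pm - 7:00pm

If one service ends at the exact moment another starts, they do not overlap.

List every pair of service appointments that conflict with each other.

Sorted by start: T44, T47, T46, T45.
T47 starts exactly when T44 ends (back-to-back, no overlap); T44 is clear from here.
T46 starts before T47 ends → T47 and T46 overlap.
T45 starts exactly when T47 ends (back-to-back, no overlap).
T45 starts before T46 ends → T46 and T45 overlap.

T45 & T46, T46 & T47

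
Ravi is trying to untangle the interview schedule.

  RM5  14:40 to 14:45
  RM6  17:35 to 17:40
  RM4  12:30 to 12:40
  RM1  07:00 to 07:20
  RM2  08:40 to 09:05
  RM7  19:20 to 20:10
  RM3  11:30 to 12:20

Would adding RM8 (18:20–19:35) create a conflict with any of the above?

Yes — it overlaps RM7

RM1: ends 07:20 at or before RM8 starts 18:20 → clear.
RM2: ends 09:05 at or before RM8 starts 18:20 → clear.
RM3: ends 12:20 at or before RM8 starts 18:20 → clear.
RM4: ends 12:40 at or before RM8 starts 18:20 → clear.
RM5: ends 14:45 at or before RM8 starts 18:20 → clear.
RM6: ends 17:40 at or before RM8 starts 18:20 → clear.
RM7: starts 19:20 before RM8 ends 19:35, and ends 20:10 after RM8 starts 18:20 → overlap.
RM8 overlaps RM7.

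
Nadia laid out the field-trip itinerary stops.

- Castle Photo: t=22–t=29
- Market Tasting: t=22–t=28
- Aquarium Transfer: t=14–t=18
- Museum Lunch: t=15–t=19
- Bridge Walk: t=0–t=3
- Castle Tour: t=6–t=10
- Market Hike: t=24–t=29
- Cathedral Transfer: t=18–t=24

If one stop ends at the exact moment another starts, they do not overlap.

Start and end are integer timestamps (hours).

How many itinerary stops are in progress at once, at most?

Sweep the timeline, counting +1 at each start and −1 at each end (ends before starts at a tie):
t=0 start Bridge Walk → 1
t=3 end Bridge Walk → 0
t=6 start Castle Tour → 1
t=10 end Castle Tour → 0
t=14 start Aquarium Transfer → 1
t=15 start Museum Lunch → 2
t=18 end Aquarium Transfer → 1
t=18 start Cathedral Transfer → 2
t=19 end Museum Lunch → 1
t=22 start Castle Photo → 2
t=22 start Market Tasting → 3
t=24 end Cathedral Transfer → 2
t=24 start Market Hike → 3
t=28 end Market Tasting → 2
t=29 end Castle Photo → 1
t=29 end Market Hike → 0
Peak is 3, at t=22 (Castle Photo, Cathedral Transfer, Market Tasting).

3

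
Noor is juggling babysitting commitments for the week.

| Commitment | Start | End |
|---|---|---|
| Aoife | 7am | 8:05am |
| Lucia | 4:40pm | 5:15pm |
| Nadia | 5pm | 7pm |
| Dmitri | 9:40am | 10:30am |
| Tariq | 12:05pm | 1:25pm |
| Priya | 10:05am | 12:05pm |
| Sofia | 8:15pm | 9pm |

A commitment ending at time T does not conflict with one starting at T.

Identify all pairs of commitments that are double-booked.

Dmitri & Priya, Lucia & Nadia

Sorted by start: Aoife, Dmitri, Priya, Tariq, Lucia, Nadia, Sofia.
Dmitri starts after Aoife ends, so nothing later overlaps Aoife either.
Priya starts before Dmitri ends → Dmitri and Priya overlap.
Tariq starts after Dmitri ends, so nothing later overlaps Dmitri either.
Tariq starts exactly when Priya ends (back-to-back, no overlap), so nothing later overlaps Priya either.
Lucia starts after Tariq ends, so nothing later overlaps Tariq either.
Nadia starts before Lucia ends → Lucia and Nadia overlap.
Sofia starts after Lucia ends.
Sofia starts after Nadia ends.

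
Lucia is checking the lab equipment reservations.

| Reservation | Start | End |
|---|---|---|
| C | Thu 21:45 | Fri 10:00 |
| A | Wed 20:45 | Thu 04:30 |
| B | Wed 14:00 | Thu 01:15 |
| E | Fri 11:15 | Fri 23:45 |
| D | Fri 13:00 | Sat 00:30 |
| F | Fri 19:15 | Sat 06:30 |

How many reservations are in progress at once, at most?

Sweep the timeline, counting +1 at each start and −1 at each end (ends before starts at a tie):
Wed 14:00 start B → 1
Wed 20:45 start A → 2
Thu 01:15 end B → 1
Thu 04:30 end A → 0
Thu 21:45 start C → 1
Fri 10:00 end C → 0
Fri 11:15 start E → 1
Fri 13:00 start D → 2
Fri 19:15 start F → 3
Fri 23:45 end E → 2
Sat 00:30 end D → 1
Sat 06:30 end F → 0
Peak is 3, at Fri 19:15 (D, E, F).

3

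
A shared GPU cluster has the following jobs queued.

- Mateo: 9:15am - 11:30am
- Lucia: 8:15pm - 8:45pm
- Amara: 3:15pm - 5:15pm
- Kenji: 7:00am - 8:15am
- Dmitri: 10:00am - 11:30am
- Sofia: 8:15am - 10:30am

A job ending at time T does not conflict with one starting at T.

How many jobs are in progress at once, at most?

Walk through starts and ends in time order (an end at T is processed before a start at T):
7:00am start Kenji → 1
8:15am end Kenji → 0
8:15am start Sofia → 1
9:15am start Mateo → 2
10:00am start Dmitri → 3
10:30am end Sofia → 2
11:30am end Dmitri → 1
11:30am end Mateo → 0
3:15pm start Amara → 1
5:15pm end Amara → 0
8:15pm start Lucia → 1
8:45pm end Lucia → 0
Peak is 3, at 10:00am (Dmitri, Mateo, Sofia).

3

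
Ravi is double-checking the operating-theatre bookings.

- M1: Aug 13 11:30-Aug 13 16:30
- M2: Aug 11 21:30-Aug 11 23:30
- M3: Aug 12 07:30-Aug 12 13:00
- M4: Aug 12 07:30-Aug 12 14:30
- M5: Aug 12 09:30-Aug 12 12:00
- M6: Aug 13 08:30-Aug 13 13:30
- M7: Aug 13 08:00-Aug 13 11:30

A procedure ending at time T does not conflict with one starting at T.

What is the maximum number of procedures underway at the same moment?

Walk through starts and ends in time order (an end at T is processed before a start at T):
Aug 11 21:30 start M2 → 1
Aug 11 23:30 end M2 → 0
Aug 12 07:30 start M3 → 1
Aug 12 07:30 start M4 → 2
Aug 12 09:30 start M5 → 3
Aug 12 12:00 end M5 → 2
Aug 12 13:00 end M3 → 1
Aug 12 14:30 end M4 → 0
Aug 13 08:00 start M7 → 1
Aug 13 08:30 start M6 → 2
Aug 13 11:30 end M7 → 1
Aug 13 11:30 start M1 → 2
Aug 13 13:30 end M6 → 1
Aug 13 16:30 end M1 → 0
Peak is 3, at Aug 12 09:30 (M3, M4, M5).

3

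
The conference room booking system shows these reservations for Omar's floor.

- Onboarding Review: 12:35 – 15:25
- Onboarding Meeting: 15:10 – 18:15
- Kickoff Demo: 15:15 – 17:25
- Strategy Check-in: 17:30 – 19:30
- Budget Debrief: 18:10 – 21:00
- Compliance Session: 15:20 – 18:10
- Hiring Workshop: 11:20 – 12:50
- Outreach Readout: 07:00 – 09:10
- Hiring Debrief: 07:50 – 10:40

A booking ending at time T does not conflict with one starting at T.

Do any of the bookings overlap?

Yes

Sorted by start: Outreach Readout, Hiring Debrief, Hiring Workshop, Onboarding Review, Onboarding Meeting, Kickoff Demo, Compliance Session, Strategy Check-in, Budget Debrief.
Hiring Debrief starts before Outreach Readout ends → Outreach Readout and Hiring Debrief overlap.
That's a conflict, so the schedule is not conflict-free.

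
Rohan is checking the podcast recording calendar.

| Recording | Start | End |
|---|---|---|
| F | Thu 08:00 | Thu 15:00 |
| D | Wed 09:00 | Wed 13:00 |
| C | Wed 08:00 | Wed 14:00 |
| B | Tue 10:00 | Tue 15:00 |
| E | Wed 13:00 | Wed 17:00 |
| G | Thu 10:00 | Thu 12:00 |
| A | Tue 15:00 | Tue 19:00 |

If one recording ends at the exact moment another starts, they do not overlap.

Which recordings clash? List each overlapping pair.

Sorted by start: B, A, C, D, E, F, G.
A starts exactly when B ends (back-to-back, no overlap) — done with B.
C starts after A ends — done with A.
D starts before C ends → C and D overlap.
E starts before C ends → C and E overlap.
F starts after C ends — done with C.
E starts exactly when D ends (back-to-back, no overlap) — done with D.
F starts after E ends — done with E.
G starts before F ends → F and G overlap.

C & D, C & E, F & G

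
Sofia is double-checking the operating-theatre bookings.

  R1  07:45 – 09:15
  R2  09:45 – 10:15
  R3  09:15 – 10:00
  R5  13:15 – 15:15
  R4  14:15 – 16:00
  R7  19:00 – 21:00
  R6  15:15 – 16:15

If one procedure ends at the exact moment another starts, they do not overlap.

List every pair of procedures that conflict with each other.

Sorted by start: R1, R3, R2, R5, R4, R6, R7.
R3 starts exactly when R1 ends (back-to-back, no overlap), so nothing later overlaps R1 either.
R2 starts before R3 ends → R3 and R2 overlap.
R5 starts after R3 ends, so nothing later overlaps R3 either.
R5 starts after R2 ends, so nothing later overlaps R2 either.
R4 starts before R5 ends → R5 and R4 overlap.
R6 starts exactly when R5 ends (back-to-back, no overlap), so nothing later overlaps R5 either.
R6 starts before R4 ends → R4 and R6 overlap.
R7 starts after R4 ends.
R7 starts after R6 ends.

R2 & R3, R4 & R5, R4 & R6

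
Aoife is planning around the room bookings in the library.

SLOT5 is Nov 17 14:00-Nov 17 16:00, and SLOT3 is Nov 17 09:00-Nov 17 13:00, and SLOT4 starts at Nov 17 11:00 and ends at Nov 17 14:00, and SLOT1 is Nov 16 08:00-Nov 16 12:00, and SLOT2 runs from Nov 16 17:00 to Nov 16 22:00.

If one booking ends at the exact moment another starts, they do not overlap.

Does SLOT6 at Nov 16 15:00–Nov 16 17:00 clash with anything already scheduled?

No — it doesn't clash with anything

SLOT1: ends Nov 16 12:00 at or before SLOT6 starts Nov 16 15:00 → clear.
SLOT2: starts Nov 16 17:00 at or after SLOT6 ends Nov 16 17:00 → clear.
SLOT3: starts Nov 17 09:00 at or after SLOT6 ends Nov 16 17:00 → clear.
SLOT4: starts Nov 17 11:00 at or after SLOT6 ends Nov 16 17:00 → clear.
SLOT5: starts Nov 17 14:00 at or after SLOT6 ends Nov 16 17:00 → clear.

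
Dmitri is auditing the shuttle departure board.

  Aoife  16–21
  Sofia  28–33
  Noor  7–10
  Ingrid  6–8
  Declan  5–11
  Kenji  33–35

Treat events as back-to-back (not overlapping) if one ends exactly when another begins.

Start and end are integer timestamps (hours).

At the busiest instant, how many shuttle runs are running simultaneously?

3

Sort all start/end points and keep a running count:
5 start Declan → 1
6 start Ingrid → 2
7 start Noor → 3
8 end Ingrid → 2
10 end Noor → 1
11 end Declan → 0
16 start Aoife → 1
21 end Aoife → 0
28 start Sofia → 1
33 end Sofia → 0
33 start Kenji → 1
35 end Kenji → 0
Peak is 3, at 7 (Declan, Ingrid, Noor).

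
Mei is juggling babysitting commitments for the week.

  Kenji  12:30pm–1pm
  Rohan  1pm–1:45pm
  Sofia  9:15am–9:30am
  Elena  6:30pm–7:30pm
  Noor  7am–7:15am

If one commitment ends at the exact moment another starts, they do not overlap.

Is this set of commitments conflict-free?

Sorted by start: Noor, Sofia, Kenji, Rohan, Elena.
Sofia starts after Noor ends — done with Noor.
Kenji starts after Sofia ends — done with Sofia.
Rohan starts exactly when Kenji ends (back-to-back, no overlap) — done with Kenji.
Elena starts after Rohan ends.
Every pair is clear; the schedule has no overlaps.

Yes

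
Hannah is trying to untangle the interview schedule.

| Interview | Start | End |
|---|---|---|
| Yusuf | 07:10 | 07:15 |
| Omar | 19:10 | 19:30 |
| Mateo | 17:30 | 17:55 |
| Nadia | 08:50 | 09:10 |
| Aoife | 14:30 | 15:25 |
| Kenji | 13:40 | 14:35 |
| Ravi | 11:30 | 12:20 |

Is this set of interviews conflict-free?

Sorted by start: Yusuf, Nadia, Ravi, Kenji, Aoife, Mateo, Omar.
Nadia starts after Yusuf ends; Yusuf is clear from here.
Ravi starts after Nadia ends; Nadia is clear from here.
Kenji starts after Ravi ends; Ravi is clear from here.
Aoife starts before Kenji ends → Kenji and Aoife overlap.
That's a conflict, so the schedule is not conflict-free.

No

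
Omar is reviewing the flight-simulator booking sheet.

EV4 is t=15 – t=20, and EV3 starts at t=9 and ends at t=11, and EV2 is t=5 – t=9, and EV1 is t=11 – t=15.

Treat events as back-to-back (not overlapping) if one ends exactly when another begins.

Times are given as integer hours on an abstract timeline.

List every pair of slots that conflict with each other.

Two intervals overlap when each starts before the other ends.
Sorted by start: EV2, EV3, EV1, EV4.
EV3 starts exactly when EV2 ends (back-to-back, no overlap), so nothing later overlaps EV2 either.
EV1 starts exactly when EV3 ends (back-to-back, no overlap), so nothing later overlaps EV3 either.
EV4 starts exactly when EV1 ends (back-to-back, no overlap).

no overlapping pairs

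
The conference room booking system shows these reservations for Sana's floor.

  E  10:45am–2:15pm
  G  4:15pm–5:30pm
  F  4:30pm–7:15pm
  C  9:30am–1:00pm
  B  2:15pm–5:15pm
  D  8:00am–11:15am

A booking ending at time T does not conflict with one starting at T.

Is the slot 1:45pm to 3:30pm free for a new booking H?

D: ends 11:15am at or before H starts 1:45pm → clear.
C: ends 1:00pm at or before H starts 1:45pm → clear.
E: starts 10:45am before H ends 3:30pm, and ends 2:15pm after H starts 1:45pm → overlap.
B: starts 2:15pm before H ends 3:30pm, and ends 5:15pm after H starts 1:45pm → overlap.
G: starts 4:15pm at or after H ends 3:30pm → clear.
F: starts 4:30pm at or after H ends 3:30pm → clear.
H overlaps B, E.

No — it overlaps B, E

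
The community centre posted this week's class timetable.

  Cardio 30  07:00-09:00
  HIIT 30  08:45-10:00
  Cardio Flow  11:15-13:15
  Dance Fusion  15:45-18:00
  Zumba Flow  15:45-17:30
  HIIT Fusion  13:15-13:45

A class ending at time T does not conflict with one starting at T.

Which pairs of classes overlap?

Sorted by start: Cardio 30, HIIT 30, Cardio Flow, HIIT Fusion, Dance Fusion, Zumba Flow.
HIIT 30 starts before Cardio 30 ends → Cardio 30 and HIIT 30 overlap.
Cardio Flow starts after Cardio 30 ends — done with Cardio 30.
Cardio Flow starts after HIIT 30 ends — done with HIIT 30.
HIIT Fusion starts exactly when Cardio Flow ends (back-to-back, no overlap) — done with Cardio Flow.
Dance Fusion starts after HIIT Fusion ends — done with HIIT Fusion.
Zumba Flow starts before Dance Fusion ends → Dance Fusion and Zumba Flow overlap.

Cardio 30 & HIIT 30, Dance Fusion & Zumba Flow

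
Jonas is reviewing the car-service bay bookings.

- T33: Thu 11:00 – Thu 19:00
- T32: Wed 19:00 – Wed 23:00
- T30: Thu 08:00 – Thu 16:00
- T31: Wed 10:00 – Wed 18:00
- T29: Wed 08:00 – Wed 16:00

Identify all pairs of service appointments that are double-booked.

Check each pair: they overlap iff neither finishes before the other starts.
Sorted by start: T29, T31, T32, T30, T33.
T31 starts before T29 ends → T29 and T31 overlap.
T32 starts after T29 ends, so T29 has no further overlaps.
T32 starts after T31 ends, so T31 has no further overlaps.
T30 starts after T32 ends, so T32 has no further overlaps.
T33 starts before T30 ends → T30 and T33 overlap.

T29 & T31, T30 & T33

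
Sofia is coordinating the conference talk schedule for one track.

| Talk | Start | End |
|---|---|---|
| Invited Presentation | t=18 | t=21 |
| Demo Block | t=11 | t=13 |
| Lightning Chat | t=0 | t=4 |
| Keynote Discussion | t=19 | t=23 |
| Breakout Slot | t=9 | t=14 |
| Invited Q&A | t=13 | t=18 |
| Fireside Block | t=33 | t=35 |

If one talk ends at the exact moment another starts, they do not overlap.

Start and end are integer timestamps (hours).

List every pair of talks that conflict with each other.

Sorted by start: Lightning Chat, Breakout Slot, Demo Block, Invited Q&A, Invited Presentation, Keynote Discussion, Fireside Block.
Breakout Slot starts after Lightning Chat ends, so nothing later overlaps Lightning Chat either.
Demo Block starts before Breakout Slot ends → Breakout Slot and Demo Block overlap.
Invited Q&A starts before Breakout Slot ends → Breakout Slot and Invited Q&A overlap.
Invited Presentation starts after Breakout Slot ends, so nothing later overlaps Breakout Slot either.
Invited Q&A starts exactly when Demo Block ends (back-to-back, no overlap), so nothing later overlaps Demo Block either.
Invited Presentation starts exactly when Invited Q&A ends (back-to-back, no overlap), so nothing later overlaps Invited Q&A either.
Keynote Discussion starts before Invited Presentation ends → Invited Presentation and Keynote Discussion overlap.
Fireside Block starts after Invited Presentation ends.
Fireside Block starts after Keynote Discussion ends.

Breakout Slot & Demo Block, Breakout Slot & Invited Q&A, Invited Presentation & Keynote Discussion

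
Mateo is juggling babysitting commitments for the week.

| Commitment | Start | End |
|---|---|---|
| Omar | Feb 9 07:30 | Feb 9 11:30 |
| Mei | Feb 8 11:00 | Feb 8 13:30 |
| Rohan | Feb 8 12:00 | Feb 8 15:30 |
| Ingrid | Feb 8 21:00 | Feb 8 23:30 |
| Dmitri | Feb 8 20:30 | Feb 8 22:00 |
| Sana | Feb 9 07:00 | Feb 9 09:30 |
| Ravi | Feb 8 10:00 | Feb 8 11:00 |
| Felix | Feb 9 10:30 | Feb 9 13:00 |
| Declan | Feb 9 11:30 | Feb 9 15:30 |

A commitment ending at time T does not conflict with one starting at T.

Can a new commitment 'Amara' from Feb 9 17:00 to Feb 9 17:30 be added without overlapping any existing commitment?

Yes — the slot is free

Ravi: ends Feb 8 11:00 at or before Amara starts Feb 9 17:00 → clear.
Mei: ends Feb 8 13:30 at or before Amara starts Feb 9 17:00 → clear.
Rohan: ends Feb 8 15:30 at or before Amara starts Feb 9 17:00 → clear.
Dmitri: ends Feb 8 22:00 at or before Amara starts Feb 9 17:00 → clear.
Ingrid: ends Feb 8 23:30 at or before Amara starts Feb 9 17:00 → clear.
Sana: ends Feb 9 09:30 at or before Amara starts Feb 9 17:00 → clear.
Omar: ends Feb 9 11:30 at or before Amara starts Feb 9 17:00 → clear.
Felix: ends Feb 9 13:00 at or before Amara starts Feb 9 17:00 → clear.
Declan: ends Feb 9 15:30 at or before Amara starts Feb 9 17:00 → clear.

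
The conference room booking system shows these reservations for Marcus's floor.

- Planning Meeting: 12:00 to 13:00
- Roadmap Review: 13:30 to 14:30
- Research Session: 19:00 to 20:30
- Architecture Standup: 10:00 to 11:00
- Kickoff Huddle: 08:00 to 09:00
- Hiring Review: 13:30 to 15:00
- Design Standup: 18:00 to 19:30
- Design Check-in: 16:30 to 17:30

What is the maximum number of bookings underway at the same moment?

2

Sweep the timeline, counting +1 at each start and −1 at each end (ends before starts at a tie):
08:00 start Kickoff Huddle → 1
09:00 end Kickoff Huddle → 0
10:00 start Architecture Standup → 1
11:00 end Architecture Standup → 0
12:00 start Planning Meeting → 1
13:00 end Planning Meeting → 0
13:30 start Hiring Review → 1
13:30 start Roadmap Review → 2
14:30 end Roadmap Review → 1
15:00 end Hiring Review → 0
16:30 start Design Check-in → 1
17:30 end Design Check-in → 0
18:00 start Design Standup → 1
19:00 start Research Session → 2
19:30 end Design Standup → 1
20:30 end Research Session → 0
Peak is 2, at 13:30 (Hiring Review, Roadmap Review).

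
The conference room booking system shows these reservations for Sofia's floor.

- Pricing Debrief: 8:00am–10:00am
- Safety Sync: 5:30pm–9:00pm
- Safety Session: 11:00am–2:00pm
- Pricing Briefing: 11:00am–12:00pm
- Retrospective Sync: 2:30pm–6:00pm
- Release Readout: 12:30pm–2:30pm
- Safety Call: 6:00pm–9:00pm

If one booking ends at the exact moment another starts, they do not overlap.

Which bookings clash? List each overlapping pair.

Sorted by start: Pricing Debrief, Pricing Briefing, Safety Session, Release Readout, Retrospective Sync, Safety Sync, Safety Call.
Pricing Briefing starts after Pricing Debrief ends, so nothing later overlaps Pricing Debrief either.
Safety Session starts before Pricing Briefing ends → Pricing Briefing and Safety Session overlap.
Release Readout starts after Pricing Briefing ends, so nothing later overlaps Pricing Briefing either.
Release Readout starts before Safety Session ends → Safety Session and Release Readout overlap.
Retrospective Sync starts after Safety Session ends, so nothing later overlaps Safety Session either.
Retrospective Sync starts exactly when Release Readout ends (back-to-back, no overlap), so nothing later overlaps Release Readout either.
Safety Sync starts before Retrospective Sync ends → Retrospective Sync and Safety Sync overlap.
Safety Call starts exactly when Retrospective Sync ends (back-to-back, no overlap).
Safety Call starts before Safety Sync ends → Safety Sync and Safety Call overlap.

Pricing Briefing & Safety Session, Release Readout & Safety Session, Retrospective Sync & Safety Sync, Safety Call & Safety Sync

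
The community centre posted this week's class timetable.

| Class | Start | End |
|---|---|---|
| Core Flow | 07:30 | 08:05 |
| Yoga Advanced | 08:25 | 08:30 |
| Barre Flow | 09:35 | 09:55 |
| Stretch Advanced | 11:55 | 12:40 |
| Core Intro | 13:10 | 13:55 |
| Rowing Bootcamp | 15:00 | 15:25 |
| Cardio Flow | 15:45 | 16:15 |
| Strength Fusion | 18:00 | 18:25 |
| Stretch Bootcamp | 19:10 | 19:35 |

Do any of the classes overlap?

Sorted by start: Core Flow, Yoga Advanced, Barre Flow, Stretch Advanced, Core Intro, Rowing Bootcamp, Cardio Flow, Strength Fusion, Stretch Bootcamp.
Yoga Advanced starts after Core Flow ends — done with Core Flow.
Barre Flow starts after Yoga Advanced ends — done with Yoga Advanced.
Stretch Advanced starts after Barre Flow ends — done with Barre Flow.
Core Intro starts after Stretch Advanced ends — done with Stretch Advanced.
Rowing Bootcamp starts after Core Intro ends — done with Core Intro.
Cardio Flow starts after Rowing Bootcamp ends — done with Rowing Bootcamp.
Strength Fusion starts after Cardio Flow ends — done with Cardio Flow.
Stretch Bootcamp starts after Strength Fusion ends.
Every pair is clear; the schedule has no overlaps.

No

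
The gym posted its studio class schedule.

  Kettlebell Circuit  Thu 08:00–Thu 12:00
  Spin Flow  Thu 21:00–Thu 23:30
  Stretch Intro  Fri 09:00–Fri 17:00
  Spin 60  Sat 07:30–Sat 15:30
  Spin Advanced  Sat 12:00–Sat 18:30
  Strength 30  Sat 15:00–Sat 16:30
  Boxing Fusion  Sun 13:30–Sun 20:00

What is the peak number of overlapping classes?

3

Sweep the timeline, counting +1 at each start and −1 at each end (ends before starts at a tie):
Thu 08:00 start Kettlebell Circuit → 1
Thu 12:00 end Kettlebell Circuit → 0
Thu 21:00 start Spin Flow → 1
Thu 23:30 end Spin Flow → 0
Fri 09:00 start Stretch Intro → 1
Fri 17:00 end Stretch Intro → 0
Sat 07:30 start Spin 60 → 1
Sat 12:00 start Spin Advanced → 2
Sat 15:00 start Strength 30 → 3
Sat 15:30 end Spin 60 → 2
Sat 16:30 end Strength 30 → 1
Sat 18:30 end Spin Advanced → 0
Sun 13:30 start Boxing Fusion → 1
Sun 20:00 end Boxing Fusion → 0
Peak is 3, at Sat 15:00 (Spin 60, Spin Advanced, Strength 30).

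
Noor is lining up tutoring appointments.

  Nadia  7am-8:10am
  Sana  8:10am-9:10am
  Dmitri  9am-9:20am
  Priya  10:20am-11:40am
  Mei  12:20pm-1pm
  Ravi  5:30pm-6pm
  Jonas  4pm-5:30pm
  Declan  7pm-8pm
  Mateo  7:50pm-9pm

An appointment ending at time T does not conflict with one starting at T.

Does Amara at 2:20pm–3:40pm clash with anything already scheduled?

No — it doesn't clash with anything

Nadia: ends 8:10am at or before Amara starts 2:20pm → clear.
Sana: ends 9:10am at or before Amara starts 2:20pm → clear.
Dmitri: ends 9:20am at or before Amara starts 2:20pm → clear.
Priya: ends 11:40am at or before Amara starts 2:20pm → clear.
Mei: ends 1pm at or before Amara starts 2:20pm → clear.
Jonas: starts 4pm at or after Amara ends 3:40pm → clear.
Ravi: starts 5:30pm at or after Amara ends 3:40pm → clear.
Declan: starts 7pm at or after Amara ends 3:40pm → clear.
Mateo: starts 7:50pm at or after Amara ends 3:40pm → clear.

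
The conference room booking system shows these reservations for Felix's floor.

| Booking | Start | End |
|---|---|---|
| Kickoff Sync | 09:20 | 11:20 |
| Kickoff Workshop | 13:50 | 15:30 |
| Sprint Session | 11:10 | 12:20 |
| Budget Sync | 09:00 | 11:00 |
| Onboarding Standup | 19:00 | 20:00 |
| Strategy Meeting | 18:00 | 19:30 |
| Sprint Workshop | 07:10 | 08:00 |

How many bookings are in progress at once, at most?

Sweep the timeline, counting +1 at each start and −1 at each end (ends before starts at a tie):
07:10 start Sprint Workshop → 1
08:00 end Sprint Workshop → 0
09:00 start Budget Sync → 1
09:20 start Kickoff Sync → 2
11:00 end Budget Sync → 1
11:10 start Sprint Session → 2
11:20 end Kickoff Sync → 1
12:20 end Sprint Session → 0
13:50 start Kickoff Workshop → 1
15:30 end Kickoff Workshop → 0
18:00 start Strategy Meeting → 1
19:00 start Onboarding Standup → 2
19:30 end Strategy Meeting → 1
20:00 end Onboarding Standup → 0
Peak is 2, at 09:20 (Budget Sync, Kickoff Sync).

2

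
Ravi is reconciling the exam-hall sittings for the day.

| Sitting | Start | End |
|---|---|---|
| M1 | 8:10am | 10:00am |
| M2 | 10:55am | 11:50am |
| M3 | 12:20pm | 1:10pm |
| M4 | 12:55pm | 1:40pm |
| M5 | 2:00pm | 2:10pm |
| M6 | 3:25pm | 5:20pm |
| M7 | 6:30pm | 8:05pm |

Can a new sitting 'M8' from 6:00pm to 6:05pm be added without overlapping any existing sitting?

Yes — the slot is free

M1: ends 10:00am at or before M8 starts 6:00pm → clear.
M2: ends 11:50am at or before M8 starts 6:00pm → clear.
M3: ends 1:10pm at or before M8 starts 6:00pm → clear.
M4: ends 1:40pm at or before M8 starts 6:00pm → clear.
M5: ends 2:10pm at or before M8 starts 6:00pm → clear.
M6: ends 5:20pm at or before M8 starts 6:00pm → clear.
M7: starts 6:30pm at or after M8 ends 6:05pm → clear.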